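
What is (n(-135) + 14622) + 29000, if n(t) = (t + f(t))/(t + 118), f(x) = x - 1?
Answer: 741845/17 ≈ 43638.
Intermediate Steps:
f(x) = -1 + x
n(t) = (-1 + 2*t)/(118 + t) (n(t) = (t + (-1 + t))/(t + 118) = (-1 + 2*t)/(118 + t))
(n(-135) + 14622) + 29000 = ((-1 + 2*(-135))/(118 - 135) + 14622) + 29000 = ((-1 - 270)/(-17) + 14622) + 29000 = (-1/17*(-271) + 14622) + 29000 = (271/17 + 14622) + 29000 = 248845/17 + 29000 = 741845/17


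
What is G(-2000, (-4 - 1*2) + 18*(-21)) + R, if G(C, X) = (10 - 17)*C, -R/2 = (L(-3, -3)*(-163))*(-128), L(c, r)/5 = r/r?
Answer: -194640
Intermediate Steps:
L(c, r) = 5 (L(c, r) = 5*(r/r) = 5*1 = 5)
R = -208640 (R = -2*5*(-163)*(-128) = -(-1630)*(-128) = -2*104320 = -208640)
G(C, X) = -7*C
G(-2000, (-4 - 1*2) + 18*(-21)) + R = -7*(-2000) - 208640 = 14000 - 208640 = -194640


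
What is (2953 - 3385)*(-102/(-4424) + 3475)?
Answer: -830169108/553 ≈ -1.5012e+6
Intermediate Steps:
(2953 - 3385)*(-102/(-4424) + 3475) = -432*(-102*(-1/4424) + 3475) = -432*(51/2212 + 3475) = -432*7686751/2212 = -830169108/553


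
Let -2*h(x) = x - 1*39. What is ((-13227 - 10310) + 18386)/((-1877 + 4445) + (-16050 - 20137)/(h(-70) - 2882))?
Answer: -29128905/14594414 ≈ -1.9959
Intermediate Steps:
h(x) = 39/2 - x/2 (h(x) = -(x - 1*39)/2 = -(x - 39)/2 = -(-39 + x)/2 = 39/2 - x/2)
((-13227 - 10310) + 18386)/((-1877 + 4445) + (-16050 - 20137)/(h(-70) - 2882)) = ((-13227 - 10310) + 18386)/((-1877 + 4445) + (-16050 - 20137)/((39/2 - ½*(-70)) - 2882)) = (-23537 + 18386)/(2568 - 36187/((39/2 + 35) - 2882)) = -5151/(2568 - 36187/(109/2 - 2882)) = -5151/(2568 - 36187/(-5655/2)) = -5151/(2568 - 36187*(-2/5655)) = -5151/(2568 + 72374/5655) = -5151/14594414/5655 = -5151*5655/14594414 = -29128905/14594414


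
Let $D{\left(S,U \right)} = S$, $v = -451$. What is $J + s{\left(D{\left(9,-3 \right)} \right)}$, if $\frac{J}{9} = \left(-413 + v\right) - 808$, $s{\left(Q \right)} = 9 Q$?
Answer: $-14967$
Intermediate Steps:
$J = -15048$ ($J = 9 \left(\left(-413 - 451\right) - 808\right) = 9 \left(-864 - 808\right) = 9 \left(-1672\right) = -15048$)
$J + s{\left(D{\left(9,-3 \right)} \right)} = -15048 + 9 \cdot 9 = -15048 + 81 = -14967$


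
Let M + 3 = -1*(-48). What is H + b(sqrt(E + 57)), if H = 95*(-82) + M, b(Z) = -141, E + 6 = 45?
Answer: -7886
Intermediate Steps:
E = 39 (E = -6 + 45 = 39)
M = 45 (M = -3 - 1*(-48) = -3 + 48 = 45)
H = -7745 (H = 95*(-82) + 45 = -7790 + 45 = -7745)
H + b(sqrt(E + 57)) = -7745 - 141 = -7886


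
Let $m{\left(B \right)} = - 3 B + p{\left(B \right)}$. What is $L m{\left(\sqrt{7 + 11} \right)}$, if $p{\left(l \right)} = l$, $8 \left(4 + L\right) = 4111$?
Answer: $- \frac{12237 \sqrt{2}}{4} \approx -4326.4$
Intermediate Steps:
$L = \frac{4079}{8}$ ($L = -4 + \frac{1}{8} \cdot 4111 = -4 + \frac{4111}{8} = \frac{4079}{8} \approx 509.88$)
$m{\left(B \right)} = - 2 B$ ($m{\left(B \right)} = - 3 B + B = - 2 B$)
$L m{\left(\sqrt{7 + 11} \right)} = \frac{4079 \left(- 2 \sqrt{7 + 11}\right)}{8} = \frac{4079 \left(- 2 \sqrt{18}\right)}{8} = \frac{4079 \left(- 2 \cdot 3 \sqrt{2}\right)}{8} = \frac{4079 \left(- 6 \sqrt{2}\right)}{8} = - \frac{12237 \sqrt{2}}{4}$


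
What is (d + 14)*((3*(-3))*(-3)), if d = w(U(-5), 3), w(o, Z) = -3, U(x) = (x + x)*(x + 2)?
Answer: 297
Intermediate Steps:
U(x) = 2*x*(2 + x) (U(x) = (2*x)*(2 + x) = 2*x*(2 + x))
d = -3
(d + 14)*((3*(-3))*(-3)) = (-3 + 14)*((3*(-3))*(-3)) = 11*(-9*(-3)) = 11*27 = 297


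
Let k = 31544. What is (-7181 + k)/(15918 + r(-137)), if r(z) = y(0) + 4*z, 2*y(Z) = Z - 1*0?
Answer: 24363/15370 ≈ 1.5851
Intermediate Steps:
y(Z) = Z/2 (y(Z) = (Z - 1*0)/2 = (Z + 0)/2 = Z/2)
r(z) = 4*z (r(z) = (½)*0 + 4*z = 0 + 4*z = 4*z)
(-7181 + k)/(15918 + r(-137)) = (-7181 + 31544)/(15918 + 4*(-137)) = 24363/(15918 - 548) = 24363/15370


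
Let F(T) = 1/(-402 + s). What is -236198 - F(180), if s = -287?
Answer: -162740421/689 ≈ -2.3620e+5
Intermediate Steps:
F(T) = -1/689 (F(T) = 1/(-402 - 287) = 1/(-689) = -1/689)
-236198 - F(180) = -236198 - 1*(-1/689) = -236198 + 1/689 = -162740421/689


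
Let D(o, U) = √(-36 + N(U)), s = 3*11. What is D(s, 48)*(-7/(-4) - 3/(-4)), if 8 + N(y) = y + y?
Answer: 5*√13 ≈ 18.028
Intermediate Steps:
N(y) = -8 + 2*y (N(y) = -8 + (y + y) = -8 + 2*y)
s = 33
D(o, U) = √(-44 + 2*U) (D(o, U) = √(-36 + (-8 + 2*U)) = √(-44 + 2*U))
D(s, 48)*(-7/(-4) - 3/(-4)) = √(-44 + 2*48)*(-7/(-4) - 3/(-4)) = √(-44 + 96)*(-7*(-¼) - 3*(-¼)) = √52*(7/4 + ¾) = (2*√13)*(5/2) = 5*√13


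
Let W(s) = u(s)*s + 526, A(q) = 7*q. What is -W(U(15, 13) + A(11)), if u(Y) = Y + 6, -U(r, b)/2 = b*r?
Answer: -96617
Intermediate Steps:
U(r, b) = -2*b*r
u(Y) = 6 + Y
W(s) = 526 + s*(6 + s) (W(s) = (6 + s)*s + 526 = s*(6 + s) + 526 = 526 + s*(6 + s))
-W(U(15, 13) + A(11)) = -(526 + (-2*13*15 + 7*11)*(6 + (-2*13*15 + 7*11))) = -(526 + (-390 + 77)*(6 + (-390 + 77))) = -(526 - 313*(6 - 313)) = -(526 - 313*(-307)) = -(526 + 96091) = -1*96617 = -96617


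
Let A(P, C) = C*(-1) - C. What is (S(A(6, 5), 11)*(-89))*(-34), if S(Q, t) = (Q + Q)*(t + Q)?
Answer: -60520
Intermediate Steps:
A(P, C) = -2*C (A(P, C) = -C - C = -2*C)
S(Q, t) = 2*Q*(Q + t) (S(Q, t) = (2*Q)*(Q + t) = 2*Q*(Q + t))
(S(A(6, 5), 11)*(-89))*(-34) = ((2*(-2*5)*(-2*5 + 11))*(-89))*(-34) = ((2*(-10)*(-10 + 11))*(-89))*(-34) = ((2*(-10)*1)*(-89))*(-34) = -20*(-89)*(-34) = 1780*(-34) = -60520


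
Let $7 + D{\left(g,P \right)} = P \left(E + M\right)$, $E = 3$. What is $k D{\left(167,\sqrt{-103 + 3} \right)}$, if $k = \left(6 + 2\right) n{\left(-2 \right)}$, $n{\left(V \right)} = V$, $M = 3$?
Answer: $112 - 960 i \approx 112.0 - 960.0 i$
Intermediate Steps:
$D{\left(g,P \right)} = -7 + 6 P$ ($D{\left(g,P \right)} = -7 + P \left(3 + 3\right) = -7 + P 6 = -7 + 6 P$)
$k = -16$ ($k = \left(6 + 2\right) \left(-2\right) = 8 \left(-2\right) = -16$)
$k D{\left(167,\sqrt{-103 + 3} \right)} = - 16 \left(-7 + 6 \sqrt{-103 + 3}\right) = - 16 \left(-7 + 6 \sqrt{-100}\right) = - 16 \left(-7 + 6 \cdot 10 i\right) = - 16 \left(-7 + 60 i\right) = 112 - 960 i$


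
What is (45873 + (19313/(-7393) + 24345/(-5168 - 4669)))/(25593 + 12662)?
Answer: 370637917103/309121401995 ≈ 1.1990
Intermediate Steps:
(45873 + (19313/(-7393) + 24345/(-5168 - 4669)))/(25593 + 12662) = (45873 + (19313*(-1/7393) + 24345/(-9837)))/38255 = (45873 + (-19313/7393 + 24345*(-1/9837)))*(1/38255) = (45873 + (-19313/7393 - 2705/1093))*(1/38255) = (45873 - 41107174/8080549)*(1/38255) = (370637917103/8080549)*(1/38255) = 370637917103/309121401995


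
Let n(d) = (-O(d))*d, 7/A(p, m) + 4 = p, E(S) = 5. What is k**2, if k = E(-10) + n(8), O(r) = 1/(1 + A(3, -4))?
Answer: 361/9 ≈ 40.111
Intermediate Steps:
A(p, m) = 7/(-4 + p)
O(r) = -1/6 (O(r) = 1/(1 + 7/(-4 + 3)) = 1/(1 + 7/(-1)) = 1/(1 + 7*(-1)) = 1/(1 - 7) = 1/(-6) = -1/6)
n(d) = d/6 (n(d) = (-1*(-1/6))*d = d/6)
k = 19/3 (k = 5 + (1/6)*8 = 5 + 4/3 = 19/3 ≈ 6.3333)
k**2 = (19/3)**2 = 361/9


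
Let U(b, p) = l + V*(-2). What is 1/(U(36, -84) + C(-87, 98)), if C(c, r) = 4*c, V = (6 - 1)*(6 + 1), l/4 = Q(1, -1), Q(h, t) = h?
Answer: -1/414 ≈ -0.0024155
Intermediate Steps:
l = 4 (l = 4*1 = 4)
V = 35 (V = 5*7 = 35)
U(b, p) = -66 (U(b, p) = 4 + 35*(-2) = 4 - 70 = -66)
1/(U(36, -84) + C(-87, 98)) = 1/(-66 + 4*(-87)) = 1/(-66 - 348) = 1/(-414) = -1/414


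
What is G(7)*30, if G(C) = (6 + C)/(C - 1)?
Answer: 65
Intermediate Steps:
G(C) = (6 + C)/(-1 + C)
G(7)*30 = ((6 + 7)/(-1 + 7))*30 = (13/6)*30 = 65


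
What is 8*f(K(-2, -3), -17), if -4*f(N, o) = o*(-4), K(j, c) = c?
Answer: -136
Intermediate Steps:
f(N, o) = o (f(N, o) = -o*(-4)/4 = -(-1)*o = o)
8*f(K(-2, -3), -17) = 8*(-17) = -136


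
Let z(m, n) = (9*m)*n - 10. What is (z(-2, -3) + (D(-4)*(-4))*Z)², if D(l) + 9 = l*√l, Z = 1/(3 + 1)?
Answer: 2745 + 848*I ≈ 2745.0 + 848.0*I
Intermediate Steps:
Z = ¼ (Z = 1/4 = ¼ ≈ 0.25000)
D(l) = -9 + l^(3/2) (D(l) = -9 + l*√l = -9 + l^(3/2))
z(m, n) = -10 + 9*m*n (z(m, n) = 9*m*n - 10 = -10 + 9*m*n)
(z(-2, -3) + (D(-4)*(-4))*Z)² = ((-10 + 9*(-2)*(-3)) + ((-9 + (-4)^(3/2))*(-4))*(¼))² = ((-10 + 54) + ((-9 - 8*I)*(-4))*(¼))² = (44 + (36 + 32*I)*(¼))² = (44 + (9 + 8*I))² = (53 + 8*I)²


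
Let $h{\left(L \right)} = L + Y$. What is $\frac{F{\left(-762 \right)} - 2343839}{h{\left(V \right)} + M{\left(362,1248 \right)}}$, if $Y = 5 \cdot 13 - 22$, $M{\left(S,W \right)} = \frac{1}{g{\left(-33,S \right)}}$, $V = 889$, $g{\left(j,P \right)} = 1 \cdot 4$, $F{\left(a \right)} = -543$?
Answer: $- \frac{9377528}{3729} \approx -2514.8$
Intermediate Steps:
$g{\left(j,P \right)} = 4$
$M{\left(S,W \right)} = \frac{1}{4}$
$Y = 43$ ($Y = 65 - 22 = 43$)
$h{\left(L \right)} = 43 + L$ ($h{\left(L \right)} = L + 43 = 43 + L$)
$\frac{F{\left(-762 \right)} - 2343839}{h{\left(V \right)} + M{\left(362,1248 \right)}} = \frac{-543 - 2343839}{\left(43 + 889\right) + \frac{1}{4}} = - \frac{2344382}{932 + \frac{1}{4}} = - \frac{2344382}{\frac{3729}{4}} = \left(-2344382\right) \frac{4}{3729} = - \frac{9377528}{3729}$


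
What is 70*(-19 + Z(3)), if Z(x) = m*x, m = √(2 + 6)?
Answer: -1330 + 420*√2 ≈ -736.03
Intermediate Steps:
m = 2*√2 (m = √8 = 2*√2 ≈ 2.8284)
Z(x) = 2*x*√2 (Z(x) = (2*√2)*x = 2*x*√2)
70*(-19 + Z(3)) = 70*(-19 + 2*3*√2) = 70*(-19 + 6*√2) = -1330 + 420*√2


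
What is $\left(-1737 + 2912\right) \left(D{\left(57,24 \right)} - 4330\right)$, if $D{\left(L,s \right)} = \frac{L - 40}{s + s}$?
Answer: $- \frac{244192025}{48} \approx -5.0873 \cdot 10^{6}$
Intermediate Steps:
$D{\left(L,s \right)} = \frac{-40 + L}{2 s}$
$\left(-1737 + 2912\right) \left(D{\left(57,24 \right)} - 4330\right) = \left(-1737 + 2912\right) \left(\frac{-40 + 57}{2 \cdot 24} - 4330\right) = 1175 \left(\frac{1}{2} \cdot \frac{1}{24} \cdot 17 - 4330\right) = 1175 \left(\frac{17}{48} - 4330\right) = 1175 \left(- \frac{207823}{48}\right) = - \frac{244192025}{48}$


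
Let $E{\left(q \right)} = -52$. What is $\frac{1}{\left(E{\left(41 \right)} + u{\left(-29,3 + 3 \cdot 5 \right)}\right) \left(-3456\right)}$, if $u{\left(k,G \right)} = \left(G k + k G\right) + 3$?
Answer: $\frac{1}{3777408} \approx 2.6473 \cdot 10^{-7}$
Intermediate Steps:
$u{\left(k,G \right)} = 3 + 2 G k$ ($u{\left(k,G \right)} = \left(G k + G k\right) + 3 = 2 G k + 3 = 3 + 2 G k$)
$\frac{1}{\left(E{\left(41 \right)} + u{\left(-29,3 + 3 \cdot 5 \right)}\right) \left(-3456\right)} = \frac{1}{\left(-52 + \left(3 + 2 \left(3 + 3 \cdot 5\right) \left(-29\right)\right)\right) \left(-3456\right)} = \frac{1}{-52 + \left(3 + 2 \left(3 + 15\right) \left(-29\right)\right)} \left(- \frac{1}{3456}\right) = \frac{1}{-52 + \left(3 + 2 \cdot 18 \left(-29\right)\right)} \left(- \frac{1}{3456}\right) = \frac{1}{-52 + \left(3 - 1044\right)} \left(- \frac{1}{3456}\right) = \frac{1}{-52 - 1041} \left(- \frac{1}{3456}\right) = \frac{1}{-1093} \left(- \frac{1}{3456}\right) = \left(- \frac{1}{1093}\right) \left(- \frac{1}{3456}\right) = \frac{1}{3777408}$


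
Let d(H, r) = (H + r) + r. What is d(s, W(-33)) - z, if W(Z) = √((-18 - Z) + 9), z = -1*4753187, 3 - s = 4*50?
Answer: 4752990 + 4*√6 ≈ 4.7530e+6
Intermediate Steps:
s = -197 (s = 3 - 4*50 = 3 - 1*200 = 3 - 200 = -197)
z = -4753187
W(Z) = √(-9 - Z)
d(H, r) = H + 2*r
d(s, W(-33)) - z = (-197 + 2*√(-9 - 1*(-33))) - 1*(-4753187) = (-197 + 2*√(-9 + 33)) + 4753187 = (-197 + 2*√24) + 4753187 = (-197 + 2*(2*√6)) + 4753187 = (-197 + 4*√6) + 4753187 = 4752990 + 4*√6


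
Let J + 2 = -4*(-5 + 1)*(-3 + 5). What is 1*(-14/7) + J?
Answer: 28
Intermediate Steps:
J = 30 (J = -2 - 4*(-5 + 1)*(-3 + 5) = -2 - (-16)*2 = -2 - 4*(-8) = -2 + 32 = 30)
1*(-14/7) + J = 1*(-14/7) + 30 = 1*(-14*⅐) + 30 = 1*(-2) + 30 = -2 + 30 = 28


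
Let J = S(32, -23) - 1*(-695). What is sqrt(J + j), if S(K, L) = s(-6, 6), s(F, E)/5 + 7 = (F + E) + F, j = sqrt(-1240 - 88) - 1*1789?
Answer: sqrt(-1159 + 4*I*sqrt(83)) ≈ 0.5351 + 34.048*I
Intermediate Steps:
j = -1789 + 4*I*sqrt(83) (j = sqrt(-1328) - 1789 = 4*I*sqrt(83) - 1789 = -1789 + 4*I*sqrt(83) ≈ -1789.0 + 36.442*I)
s(F, E) = -35 + 5*E + 10*F (s(F, E) = -35 + 5*((F + E) + F) = -35 + 5*((E + F) + F) = -35 + 5*(E + 2*F) = -35 + (5*E + 10*F) = -35 + 5*E + 10*F)
S(K, L) = -65 (S(K, L) = -35 + 5*6 + 10*(-6) = -35 + 30 - 60 = -65)
J = 630 (J = -65 - 1*(-695) = -65 + 695 = 630)
sqrt(J + j) = sqrt(630 + (-1789 + 4*I*sqrt(83))) = sqrt(-1159 + 4*I*sqrt(83))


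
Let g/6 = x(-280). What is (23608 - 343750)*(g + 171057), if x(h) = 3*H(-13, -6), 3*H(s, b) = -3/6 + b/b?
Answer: -54763490520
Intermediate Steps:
H(s, b) = ⅙ (H(s, b) = (-3/6 + b/b)/3 = (-3*⅙ + 1)/3 = (-½ + 1)/3 = (⅓)*(½) = ⅙)
x(h) = ½ (x(h) = 3*(⅙) = ½)
g = 3 (g = 6*(½) = 3)
(23608 - 343750)*(g + 171057) = (23608 - 343750)*(3 + 171057) = -320142*171060 = -54763490520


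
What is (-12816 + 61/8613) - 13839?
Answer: -229579454/8613 ≈ -26655.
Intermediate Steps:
(-12816 + 61/8613) - 13839 = -110384147/8613 - 13839 = -229579454/8613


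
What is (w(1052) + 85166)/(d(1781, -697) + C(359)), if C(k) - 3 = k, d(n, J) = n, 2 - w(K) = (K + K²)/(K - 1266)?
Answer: 9666854/229301 ≈ 42.158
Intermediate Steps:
w(K) = 2 - (K + K²)/(-1266 + K) (w(K) = 2 - (K + K²)/(K - 1266) = 2 - (K + K²)/(-1266 + K))
C(k) = 3 + k
(w(1052) + 85166)/(d(1781, -697) + C(359)) = ((-2532 + 1052 - 1*1052²)/(-1266 + 1052) + 85166)/(1781 + (3 + 359)) = ((-2532 + 1052 - 1*1106704)/(-214) + 85166)/(1781 + 362) = (-(-2532 + 1052 - 1106704)/214 + 85166)/2143 = (-1/214*(-1108184) + 85166)*(1/2143) = (554092/107 + 85166)*(1/2143) = (9666854/107)*(1/2143) = 9666854/229301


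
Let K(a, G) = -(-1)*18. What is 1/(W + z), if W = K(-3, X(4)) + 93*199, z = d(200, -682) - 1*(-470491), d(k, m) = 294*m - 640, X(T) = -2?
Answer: 1/287868 ≈ 3.4738e-6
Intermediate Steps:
d(k, m) = -640 + 294*m
z = 269343 (z = (-640 + 294*(-682)) - 1*(-470491) = (-640 - 200508) + 470491 = -201148 + 470491 = 269343)
K(a, G) = 18 (K(a, G) = -1*(-18) = 18)
W = 18525 (W = 18 + 93*199 = 18 + 18507 = 18525)
1/(W + z) = 1/(18525 + 269343) = 1/287868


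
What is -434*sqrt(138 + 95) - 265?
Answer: -265 - 434*sqrt(233) ≈ -6889.7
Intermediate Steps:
-434*sqrt(138 + 95) - 265 = -434*sqrt(233) - 265 = -265 - 434*sqrt(233)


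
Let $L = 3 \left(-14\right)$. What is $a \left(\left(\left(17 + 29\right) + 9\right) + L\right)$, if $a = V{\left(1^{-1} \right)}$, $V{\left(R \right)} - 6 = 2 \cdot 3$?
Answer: $156$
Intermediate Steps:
$V{\left(R \right)} = 12$ ($V{\left(R \right)} = 6 + 2 \cdot 3 = 6 + 6 = 12$)
$a = 12$
$L = -42$
$a \left(\left(\left(17 + 29\right) + 9\right) + L\right) = 12 \left(\left(\left(17 + 29\right) + 9\right) - 42\right) = 12 \left(\left(46 + 9\right) - 42\right) = 12 \left(55 - 42\right) = 12 \cdot 13 = 156$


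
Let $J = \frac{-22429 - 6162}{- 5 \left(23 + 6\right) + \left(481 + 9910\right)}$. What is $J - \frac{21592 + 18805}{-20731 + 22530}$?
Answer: $- \frac{66477553}{2633222} \approx -25.246$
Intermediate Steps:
$J = - \frac{28591}{10246}$ ($J = - \frac{28591}{\left(-5\right) 29 + 10391} = - \frac{28591}{-145 + 10391} = - \frac{28591}{10246} \approx -2.7905$)
$J - \frac{21592 + 18805}{-20731 + 22530} = - \frac{28591}{10246} - \frac{21592 + 18805}{-20731 + 22530} = - \frac{28591}{10246} - \frac{40397}{1799} = - \frac{28591}{10246} - 40397 \cdot \frac{1}{1799} = - \frac{28591}{10246} - \frac{5771}{257} = - \frac{66477553}{2633222}$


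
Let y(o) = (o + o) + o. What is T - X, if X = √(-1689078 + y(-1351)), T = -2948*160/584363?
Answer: -471680/584363 - I*√1693131 ≈ -0.80717 - 1301.2*I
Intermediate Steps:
y(o) = 3*o (y(o) = 2*o + o = 3*o)
T = -471680/584363 (T = -471680*1/584363 = -471680/584363 ≈ -0.80717)
X = I*√1693131 (X = √(-1689078 + 3*(-1351)) = √(-1689078 - 4053) = √(-1693131) = I*√1693131 ≈ 1301.2*I)
T - X = -471680/584363 - I*√1693131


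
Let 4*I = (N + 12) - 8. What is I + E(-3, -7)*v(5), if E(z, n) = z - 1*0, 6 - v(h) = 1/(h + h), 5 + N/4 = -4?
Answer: -257/10 ≈ -25.700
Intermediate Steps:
N = -36 (N = -20 + 4*(-4) = -20 - 16 = -36)
v(h) = 6 - 1/(2*h) (v(h) = 6 - 1/(h + h) = 6 - 1/(2*h))
E(z, n) = z (E(z, n) = z + 0 = z)
I = -8 (I = ((-36 + 12) - 8)/4 = (-24 - 8)/4 = (¼)*(-32) = -8)
I + E(-3, -7)*v(5) = -8 - 3*(6 - ½/5) = -8 - 3*(6 - ½*⅕) = -8 - 3*(6 - ⅒) = -8 - 3*59/10 = -8 - 177/10 = -257/10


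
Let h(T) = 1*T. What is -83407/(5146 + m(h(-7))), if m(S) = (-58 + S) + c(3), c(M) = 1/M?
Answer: -250221/15244 ≈ -16.414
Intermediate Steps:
h(T) = T
m(S) = -173/3 + S (m(S) = (-58 + S) + 1/3 = (-58 + S) + ⅓ = -173/3 + S)
-83407/(5146 + m(h(-7))) = -83407/(5146 + (-173/3 - 7)) = -83407/(5146 - 194/3) = -83407/15244/3 = -83407*3/15244 = -250221/15244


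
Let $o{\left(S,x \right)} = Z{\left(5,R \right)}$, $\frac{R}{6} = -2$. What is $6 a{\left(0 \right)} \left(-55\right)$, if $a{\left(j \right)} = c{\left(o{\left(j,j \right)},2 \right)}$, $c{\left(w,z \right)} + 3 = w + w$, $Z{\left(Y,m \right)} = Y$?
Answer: $-2310$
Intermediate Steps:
$R = -12$ ($R = 6 \left(-2\right) = -12$)
$o{\left(S,x \right)} = 5$
$c{\left(w,z \right)} = -3 + 2 w$ ($c{\left(w,z \right)} = -3 + \left(w + w\right) = -3 + 2 w$)
$a{\left(j \right)} = 7$ ($a{\left(j \right)} = -3 + 2 \cdot 5 = -3 + 10 = 7$)
$6 a{\left(0 \right)} \left(-55\right) = 6 \cdot 7 \left(-55\right) = 42 \left(-55\right) = -2310$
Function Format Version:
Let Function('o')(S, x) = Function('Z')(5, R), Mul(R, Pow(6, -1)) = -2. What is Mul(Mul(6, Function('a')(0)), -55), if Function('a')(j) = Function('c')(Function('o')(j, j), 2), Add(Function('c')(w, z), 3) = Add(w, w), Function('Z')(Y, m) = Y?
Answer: -2310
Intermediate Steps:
R = -12 (R = Mul(6, -2) = -12)
Function('o')(S, x) = 5
Function('c')(w, z) = Add(-3, Mul(2, w)) (Function('c')(w, z) = Add(-3, Add(w, w)) = Add(-3, Mul(2, w)))
Function('a')(j) = 7 (Function('a')(j) = Add(-3, Mul(2, 5)) = Add(-3, 10) = 7)
Mul(Mul(6, Function('a')(0)), -55) = Mul(Mul(6, 7), -55) = Mul(42, -55) = -2310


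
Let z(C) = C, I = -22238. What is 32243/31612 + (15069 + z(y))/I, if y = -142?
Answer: 122573755/351493828 ≈ 0.34872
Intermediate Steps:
32243/31612 + (15069 + z(y))/I = 32243/31612 + (15069 - 142)/(-22238) = 32243*(1/31612) + 14927*(-1/22238) = 32243/31612 - 14927/22238 = 122573755/351493828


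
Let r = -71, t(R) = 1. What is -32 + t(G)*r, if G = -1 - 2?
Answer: -103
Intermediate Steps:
G = -3
-32 + t(G)*r = -32 + 1*(-71) = -32 - 71 = -103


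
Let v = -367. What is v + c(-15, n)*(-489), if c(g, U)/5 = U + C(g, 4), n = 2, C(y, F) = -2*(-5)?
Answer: -29707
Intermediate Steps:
C(y, F) = 10
c(g, U) = 50 + 5*U (c(g, U) = 5*(U + 10) = 5*(10 + U) = 50 + 5*U)
v + c(-15, n)*(-489) = -367 + (50 + 5*2)*(-489) = -367 + (50 + 10)*(-489) = -367 + 60*(-489) = -367 - 29340 = -29707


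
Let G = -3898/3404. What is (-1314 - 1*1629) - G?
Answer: -5007037/1702 ≈ -2941.9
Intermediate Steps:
G = -1949/1702 (G = -3898*1/3404 = -1949/1702 ≈ -1.1451)
(-1314 - 1*1629) - G = (-1314 - 1*1629) - 1*(-1949/1702) = (-1314 - 1629) + 1949/1702 = -2943 + 1949/1702 = -5007037/1702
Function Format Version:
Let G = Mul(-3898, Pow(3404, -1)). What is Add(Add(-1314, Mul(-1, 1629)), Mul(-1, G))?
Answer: Rational(-5007037, 1702) ≈ -2941.9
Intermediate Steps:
G = Rational(-1949, 1702) (G = Mul(-3898, Rational(1, 3404)) = Rational(-1949, 1702) ≈ -1.1451)
Add(Add(-1314, Mul(-1, 1629)), Mul(-1, G)) = Add(Add(-1314, Mul(-1, 1629)), Mul(-1, Rational(-1949, 1702))) = Add(Add(-1314, -1629), Rational(1949, 1702)) = Add(-2943, Rational(1949, 1702)) = Rational(-5007037, 1702)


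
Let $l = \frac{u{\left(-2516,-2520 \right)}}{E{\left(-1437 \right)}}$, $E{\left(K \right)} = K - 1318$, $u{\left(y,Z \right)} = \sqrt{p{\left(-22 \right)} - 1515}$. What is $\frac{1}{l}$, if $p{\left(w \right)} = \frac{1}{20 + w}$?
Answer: $\frac{2755 i \sqrt{6062}}{3031} \approx 70.769 i$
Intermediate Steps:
$u{\left(y,Z \right)} = \frac{i \sqrt{6062}}{2}$ ($u{\left(y,Z \right)} = \sqrt{\frac{1}{20 - 22} - 1515} = \sqrt{\frac{1}{-2} - 1515} = \sqrt{- \frac{1}{2} - 1515} = \sqrt{- \frac{3031}{2}} = \frac{i \sqrt{6062}}{2}$)
$E{\left(K \right)} = -1318 + K$ ($E{\left(K \right)} = K - 1318 = -1318 + K$)
$l = - \frac{i \sqrt{6062}}{5510}$ ($l = \frac{\frac{1}{2} i \sqrt{6062}}{-1318 - 1437} = \frac{\frac{1}{2} i \sqrt{6062}}{-2755} = \frac{i \sqrt{6062}}{2} \left(- \frac{1}{2755}\right) = - \frac{i \sqrt{6062}}{5510} \approx - 0.01413 i$)
$\frac{1}{l} = \frac{1}{\left(- \frac{1}{5510}\right) i \sqrt{6062}} = \frac{2755 i \sqrt{6062}}{3031}$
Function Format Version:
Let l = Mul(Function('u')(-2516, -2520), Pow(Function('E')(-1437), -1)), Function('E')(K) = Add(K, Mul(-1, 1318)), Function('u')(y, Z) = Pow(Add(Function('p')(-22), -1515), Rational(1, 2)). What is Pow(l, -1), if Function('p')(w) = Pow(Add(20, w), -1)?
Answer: Mul(Rational(2755, 3031), I, Pow(6062, Rational(1, 2))) ≈ Mul(70.769, I)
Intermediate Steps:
Function('u')(y, Z) = Mul(Rational(1, 2), I, Pow(6062, Rational(1, 2))) (Function('u')(y, Z) = Pow(Add(Pow(Add(20, -22), -1), -1515), Rational(1, 2)) = Pow(Add(Pow(-2, -1), -1515), Rational(1, 2)) = Pow(Add(Rational(-1, 2), -1515), Rational(1, 2)) = Pow(Rational(-3031, 2), Rational(1, 2)) = Mul(Rational(1, 2), I, Pow(6062, Rational(1, 2))))
Function('E')(K) = Add(-1318, K) (Function('E')(K) = Add(K, -1318) = Add(-1318, K))
l = Mul(Rational(-1, 5510), I, Pow(6062, Rational(1, 2))) (l = Mul(Mul(Rational(1, 2), I, Pow(6062, Rational(1, 2))), Pow(Add(-1318, -1437), -1)) = Mul(Mul(Rational(1, 2), I, Pow(6062, Rational(1, 2))), Pow(-2755, -1)) = Mul(Mul(Rational(1, 2), I, Pow(6062, Rational(1, 2))), Rational(-1, 2755)) = Mul(Rational(-1, 5510), I, Pow(6062, Rational(1, 2))) ≈ Mul(-0.014130, I))
Pow(l, -1) = Pow(Mul(Rational(-1, 5510), I, Pow(6062, Rational(1, 2))), -1) = Mul(Rational(2755, 3031), I, Pow(6062, Rational(1, 2)))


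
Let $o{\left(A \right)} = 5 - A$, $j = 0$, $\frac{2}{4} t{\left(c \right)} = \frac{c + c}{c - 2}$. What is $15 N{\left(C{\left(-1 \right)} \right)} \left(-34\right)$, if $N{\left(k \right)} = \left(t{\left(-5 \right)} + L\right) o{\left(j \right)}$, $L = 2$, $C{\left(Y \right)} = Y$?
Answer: $- \frac{86700}{7} \approx -12386.0$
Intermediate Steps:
$t{\left(c \right)} = \frac{4 c}{-2 + c}$ ($t{\left(c \right)} = 2 \frac{c + c}{c - 2} = 2 \frac{2 c}{-2 + c} = \frac{4 c}{-2 + c}$)
$N{\left(k \right)} = \frac{170}{7}$ ($N{\left(k \right)} = \left(4 \left(-5\right) \frac{1}{-2 - 5} + 2\right) \left(5 - 0\right) = \left(4 \left(-5\right) \frac{1}{-7} + 2\right) \left(5 + 0\right) = \left(4 \left(-5\right) \left(- \frac{1}{7}\right) + 2\right) 5 = \left(\frac{20}{7} + 2\right) 5 = \frac{34}{7} \cdot 5 = \frac{170}{7}$)
$15 N{\left(C{\left(-1 \right)} \right)} \left(-34\right) = 15 \cdot \frac{170}{7} \left(-34\right) = \frac{2550}{7} \left(-34\right) = - \frac{86700}{7}$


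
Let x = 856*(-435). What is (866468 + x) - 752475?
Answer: -258367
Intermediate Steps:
x = -372360
(866468 + x) - 752475 = (866468 - 372360) - 752475 = 494108 - 752475 = -258367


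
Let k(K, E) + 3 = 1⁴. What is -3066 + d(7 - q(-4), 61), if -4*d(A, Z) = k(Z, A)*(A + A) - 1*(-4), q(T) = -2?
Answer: -3058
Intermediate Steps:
k(K, E) = -2 (k(K, E) = -3 + 1⁴ = -3 + 1 = -2)
d(A, Z) = -1 + A (d(A, Z) = -(-2*(A + A) - 1*(-4))/4 = -(-4*A + 4)/4 = -(4 - 4*A)/4 = -1 + A)
-3066 + d(7 - q(-4), 61) = -3066 + (-1 + (7 - 1*(-2))) = -3066 + (-1 + (7 + 2)) = -3066 + (-1 + 9) = -3066 + 8 = -3058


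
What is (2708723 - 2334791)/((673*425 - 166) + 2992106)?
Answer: 124644/1092655 ≈ 0.11407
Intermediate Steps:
(2708723 - 2334791)/((673*425 - 166) + 2992106) = 373932/((286025 - 166) + 2992106) = 373932/(285859 + 2992106) = 373932/3277965 = 373932*(1/3277965) = 124644/1092655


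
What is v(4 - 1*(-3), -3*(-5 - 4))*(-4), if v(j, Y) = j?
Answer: -28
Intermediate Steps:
v(4 - 1*(-3), -3*(-5 - 4))*(-4) = (4 - 1*(-3))*(-4) = (4 + 3)*(-4) = 7*(-4) = -28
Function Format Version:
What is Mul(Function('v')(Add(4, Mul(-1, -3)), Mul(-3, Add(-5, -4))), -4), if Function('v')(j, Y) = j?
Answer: -28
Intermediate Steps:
Mul(Function('v')(Add(4, Mul(-1, -3)), Mul(-3, Add(-5, -4))), -4) = Mul(Add(4, Mul(-1, -3)), -4) = Mul(Add(4, 3), -4) = Mul(7, -4) = -28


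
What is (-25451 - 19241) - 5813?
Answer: -50505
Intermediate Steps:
(-25451 - 19241) - 5813 = -44692 - 5813 = -50505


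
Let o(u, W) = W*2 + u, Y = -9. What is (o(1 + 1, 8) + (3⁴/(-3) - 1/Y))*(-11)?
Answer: 880/9 ≈ 97.778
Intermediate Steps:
o(u, W) = u + 2*W (o(u, W) = 2*W + u = u + 2*W)
(o(1 + 1, 8) + (3⁴/(-3) - 1/Y))*(-11) = (((1 + 1) + 2*8) + (3⁴/(-3) - 1/(-9)))*(-11) = ((2 + 16) + (81*(-⅓) - 1*(-⅑)))*(-11) = (18 + (-27 + ⅑))*(-11) = (18 - 242/9)*(-11) = -80/9*(-11) = 880/9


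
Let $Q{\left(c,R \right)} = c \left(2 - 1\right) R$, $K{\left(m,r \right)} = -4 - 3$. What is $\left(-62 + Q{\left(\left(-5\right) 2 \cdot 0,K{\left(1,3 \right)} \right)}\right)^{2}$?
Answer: $3844$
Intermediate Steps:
$K{\left(m,r \right)} = -7$
$Q{\left(c,R \right)} = R c$ ($Q{\left(c,R \right)} = c \left(2 - 1\right) R = c 1 R = c R = R c$)
$\left(-62 + Q{\left(\left(-5\right) 2 \cdot 0,K{\left(1,3 \right)} \right)}\right)^{2} = \left(-62 - 7 \left(-5\right) 2 \cdot 0\right)^{2} = \left(-62 - 7 \left(\left(-10\right) 0\right)\right)^{2} = \left(-62 - 0\right)^{2} = \left(-62 + 0\right)^{2} = \left(-62\right)^{2} = 3844$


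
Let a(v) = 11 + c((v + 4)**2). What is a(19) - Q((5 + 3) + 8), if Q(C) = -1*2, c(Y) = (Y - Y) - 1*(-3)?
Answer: 16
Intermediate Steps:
c(Y) = 3 (c(Y) = 0 + 3 = 3)
a(v) = 14 (a(v) = 11 + 3 = 14)
Q(C) = -2
a(19) - Q((5 + 3) + 8) = 14 - 1*(-2) = 14 + 2 = 16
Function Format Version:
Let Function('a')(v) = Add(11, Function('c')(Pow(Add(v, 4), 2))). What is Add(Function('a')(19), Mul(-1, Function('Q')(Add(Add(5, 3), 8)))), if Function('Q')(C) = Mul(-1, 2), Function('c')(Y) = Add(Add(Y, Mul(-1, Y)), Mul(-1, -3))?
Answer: 16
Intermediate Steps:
Function('c')(Y) = 3 (Function('c')(Y) = Add(0, 3) = 3)
Function('a')(v) = 14 (Function('a')(v) = Add(11, 3) = 14)
Function('Q')(C) = -2
Add(Function('a')(19), Mul(-1, Function('Q')(Add(Add(5, 3), 8)))) = Add(14, Mul(-1, -2)) = Add(14, 2) = 16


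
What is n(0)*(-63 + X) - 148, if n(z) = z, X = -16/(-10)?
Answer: -148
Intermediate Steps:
X = 8/5 (X = -16*(-⅒) = 8/5 ≈ 1.6000)
n(0)*(-63 + X) - 148 = 0*(-63 + 8/5) - 148 = 0*(-307/5) - 148 = 0 - 148 = -148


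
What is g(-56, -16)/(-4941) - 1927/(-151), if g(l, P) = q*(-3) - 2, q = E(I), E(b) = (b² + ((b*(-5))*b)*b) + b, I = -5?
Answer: 9813794/746091 ≈ 13.154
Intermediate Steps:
E(b) = b + b² - 5*b³ (E(b) = (b² + ((-5*b)*b)*b) + b = (b² + (-5*b²)*b) + b = (b² - 5*b³) + b = b + b² - 5*b³)
q = 645 (q = -5*(1 - 5 - 5*(-5)²) = -5*(1 - 5 - 5*25) = -5*(1 - 5 - 125) = -5*(-129) = 645)
g(l, P) = -1937 (g(l, P) = 645*(-3) - 2 = -1935 - 2 = -1937)
g(-56, -16)/(-4941) - 1927/(-151) = -1937/(-4941) - 1927/(-151) = -1937*(-1/4941) - 1927*(-1/151) = 1937/4941 + 1927/151 = 9813794/746091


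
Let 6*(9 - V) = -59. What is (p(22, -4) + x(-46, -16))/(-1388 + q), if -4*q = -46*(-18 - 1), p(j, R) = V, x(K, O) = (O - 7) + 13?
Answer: -53/9639 ≈ -0.0054985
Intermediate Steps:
x(K, O) = 6 + O (x(K, O) = (-7 + O) + 13 = 6 + O)
V = 113/6 (V = 9 - ⅙*(-59) = 9 + 59/6 = 113/6 ≈ 18.833)
p(j, R) = 113/6
q = -437/2 (q = -(-23)*(-18 - 1)/2 = -(-23)*(-19)/2 = -¼*874 = -437/2 ≈ -218.50)
(p(22, -4) + x(-46, -16))/(-1388 + q) = (113/6 + (6 - 16))/(-1388 - 437/2) = (113/6 - 10)/(-3213/2) = (53/6)*(-2/3213) = -53/9639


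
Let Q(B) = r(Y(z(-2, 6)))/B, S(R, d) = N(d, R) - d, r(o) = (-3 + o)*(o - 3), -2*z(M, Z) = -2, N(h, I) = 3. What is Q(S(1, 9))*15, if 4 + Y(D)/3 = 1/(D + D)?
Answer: -3645/8 ≈ -455.63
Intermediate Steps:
z(M, Z) = 1 (z(M, Z) = -½*(-2) = 1)
Y(D) = -12 + 3/(2*D) (Y(D) = -12 + 3/(D + D) = -12 + 3/((2*D)) = -12 + 3*(1/(2*D)) = -12 + 3/(2*D))
r(o) = (-3 + o)² (r(o) = (-3 + o)*(-3 + o) = (-3 + o)²)
S(R, d) = 3 - d
Q(B) = 729/(4*B) (Q(B) = (-3 + (-12 + (3/2)/1))²/B = (-3 + (-12 + (3/2)*1))²/B = (-3 + (-12 + 3/2))²/B = (-3 - 21/2)²/B = (-27/2)²/B = 729/(4*B))
Q(S(1, 9))*15 = (729/(4*(3 - 1*9)))*15 = (729/(4*(3 - 9)))*15 = ((729/4)/(-6))*15 = ((729/4)*(-⅙))*15 = -243/8*15 = -3645/8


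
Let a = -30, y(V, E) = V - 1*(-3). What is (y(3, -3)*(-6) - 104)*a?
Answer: 4200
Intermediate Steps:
y(V, E) = 3 + V (y(V, E) = V + 3 = 3 + V)
(y(3, -3)*(-6) - 104)*a = ((3 + 3)*(-6) - 104)*(-30) = (6*(-6) - 104)*(-30) = (-36 - 104)*(-30) = -140*(-30) = 4200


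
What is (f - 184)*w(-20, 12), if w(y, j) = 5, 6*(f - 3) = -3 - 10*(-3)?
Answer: -1765/2 ≈ -882.50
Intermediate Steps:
f = 15/2 (f = 3 + (-3 - 10*(-3))/6 = 3 + (-3 + 30)/6 = 3 + (⅙)*27 = 3 + 9/2 = 15/2 ≈ 7.5000)
(f - 184)*w(-20, 12) = (15/2 - 184)*5 = -353/2*5 = -1765/2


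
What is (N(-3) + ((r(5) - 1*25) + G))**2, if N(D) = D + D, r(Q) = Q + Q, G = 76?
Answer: 3025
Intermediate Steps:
r(Q) = 2*Q
N(D) = 2*D
(N(-3) + ((r(5) - 1*25) + G))**2 = (2*(-3) + ((2*5 - 1*25) + 76))**2 = (-6 + ((10 - 25) + 76))**2 = (-6 + (-15 + 76))**2 = (-6 + 61)**2 = 55**2 = 3025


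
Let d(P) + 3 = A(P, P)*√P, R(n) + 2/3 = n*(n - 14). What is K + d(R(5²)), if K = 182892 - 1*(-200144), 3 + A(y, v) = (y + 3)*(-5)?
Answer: 383033 - 4169*√2469/9 ≈ 3.6002e+5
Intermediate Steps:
A(y, v) = -18 - 5*y (A(y, v) = -3 + (y + 3)*(-5) = -3 + (3 + y)*(-5) = -3 + (-15 - 5*y) = -18 - 5*y)
R(n) = -⅔ + n*(-14 + n) (R(n) = -⅔ + n*(n - 14) = -⅔ + n*(-14 + n))
d(P) = -3 + √P*(-18 - 5*P) (d(P) = -3 + (-18 - 5*P)*√P = -3 + √P*(-18 - 5*P))
K = 383036 (K = 182892 + 200144 = 383036)
K + d(R(5²)) = 383036 + (-3 - √(-⅔ + (5²)² - 14*5²)*(18 + 5*(-⅔ + (5²)² - 14*5²))) = 383036 + (-3 - √(-⅔ + 25² - 14*25)*(18 + 5*(-⅔ + 25² - 14*25))) = 383036 + (-3 - √(-⅔ + 625 - 350)*(18 + 5*(-⅔ + 625 - 350))) = 383036 + (-3 - √(823/3)*(18 + 5*(823/3))) = 383036 + (-3 - √2469/3*(18 + 4115/3)) = 383036 + (-3 - 1*√2469/3*4169/3) = 383036 + (-3 - 4169*√2469/9) = 383033 - 4169*√2469/9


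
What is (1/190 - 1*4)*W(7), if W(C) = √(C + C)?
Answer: -759*√14/190 ≈ -14.947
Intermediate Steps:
W(C) = √2*√C (W(C) = √(2*C) = √2*√C)
(1/190 - 1*4)*W(7) = (1/190 - 1*4)*(√2*√7) = (1/190 - 4)*√14 = -759*√14/190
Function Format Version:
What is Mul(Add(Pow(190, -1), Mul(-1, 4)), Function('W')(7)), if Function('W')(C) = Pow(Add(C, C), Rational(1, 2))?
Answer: Mul(Rational(-759, 190), Pow(14, Rational(1, 2))) ≈ -14.947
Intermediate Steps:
Function('W')(C) = Mul(Pow(2, Rational(1, 2)), Pow(C, Rational(1, 2))) (Function('W')(C) = Pow(Mul(2, C), Rational(1, 2)) = Mul(Pow(2, Rational(1, 2)), Pow(C, Rational(1, 2))))
Mul(Add(Pow(190, -1), Mul(-1, 4)), Function('W')(7)) = Mul(Add(Pow(190, -1), Mul(-1, 4)), Mul(Pow(2, Rational(1, 2)), Pow(7, Rational(1, 2)))) = Mul(Add(Rational(1, 190), -4), Pow(14, Rational(1, 2))) = Mul(Rational(-759, 190), Pow(14, Rational(1, 2)))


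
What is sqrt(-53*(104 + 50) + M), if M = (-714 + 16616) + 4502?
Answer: sqrt(12242) ≈ 110.64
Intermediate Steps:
M = 20404 (M = 15902 + 4502 = 20404)
sqrt(-53*(104 + 50) + M) = sqrt(-53*(104 + 50) + 20404) = sqrt(-53*154 + 20404) = sqrt(-8162 + 20404) = sqrt(12242)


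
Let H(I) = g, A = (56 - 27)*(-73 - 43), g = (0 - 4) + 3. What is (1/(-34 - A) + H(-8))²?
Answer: 11082241/11088900 ≈ 0.99940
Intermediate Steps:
g = -1 (g = -4 + 3 = -1)
A = -3364 (A = 29*(-116) = -3364)
H(I) = -1
(1/(-34 - A) + H(-8))² = (1/(-34 - 1*(-3364)) - 1)² = (1/(-34 + 3364) - 1)² = (1/3330 - 1)² = (-3329/3330)² = 11082241/11088900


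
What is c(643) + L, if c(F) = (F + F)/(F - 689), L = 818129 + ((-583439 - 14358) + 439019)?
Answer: 15164430/23 ≈ 6.5932e+5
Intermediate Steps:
L = 659351 (L = 818129 + (-597797 + 439019) = 818129 - 158778 = 659351)
c(F) = 2*F/(-689 + F) (c(F) = (2*F)/(-689 + F) = 2*F/(-689 + F))
c(643) + L = 2*643/(-689 + 643) + 659351 = 2*643/(-46) + 659351 = 2*643*(-1/46) + 659351 = -643/23 + 659351 = 15164430/23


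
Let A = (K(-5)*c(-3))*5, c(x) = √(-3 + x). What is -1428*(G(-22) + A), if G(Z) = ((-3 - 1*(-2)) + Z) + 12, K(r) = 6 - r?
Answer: 15708 - 78540*I*√6 ≈ 15708.0 - 1.9238e+5*I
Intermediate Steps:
G(Z) = 11 + Z (G(Z) = ((-3 + 2) + Z) + 12 = (-1 + Z) + 12 = 11 + Z)
A = 55*I*√6 (A = ((6 - 1*(-5))*√(-3 - 3))*5 = ((6 + 5)*√(-6))*5 = (11*(I*√6))*5 = (11*I*√6)*5 = 55*I*√6 ≈ 134.72*I)
-1428*(G(-22) + A) = -1428*((11 - 22) + 55*I*√6) = -1428*(-11 + 55*I*√6) = 15708 - 78540*I*√6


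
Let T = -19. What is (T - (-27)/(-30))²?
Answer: 39601/100 ≈ 396.01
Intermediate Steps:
(T - (-27)/(-30))² = (-19 - (-27)/(-30))² = (-19 - (-27)*(-1)/30)² = (-19 - 1*9/10)² = (-19 - 9/10)² = (-199/10)² = 39601/100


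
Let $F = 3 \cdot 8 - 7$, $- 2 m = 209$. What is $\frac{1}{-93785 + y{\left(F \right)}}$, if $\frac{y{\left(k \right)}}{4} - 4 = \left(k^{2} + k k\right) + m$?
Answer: $- \frac{1}{91875} \approx -1.0884 \cdot 10^{-5}$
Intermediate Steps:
$m = - \frac{209}{2}$ ($m = \left(- \frac{1}{2}\right) 209 = - \frac{209}{2} \approx -104.5$)
$F = 17$ ($F = 24 - 7 = 17$)
$y{\left(k \right)} = -402 + 8 k^{2}$ ($y{\left(k \right)} = 16 + 4 \left(\left(k^{2} + k k\right) - \frac{209}{2}\right) = 16 + 4 \left(\left(k^{2} + k^{2}\right) - \frac{209}{2}\right) = 16 + 4 \left(2 k^{2} - \frac{209}{2}\right) = 16 + 4 \left(- \frac{209}{2} + 2 k^{2}\right) = 16 + \left(-418 + 8 k^{2}\right) = -402 + 8 k^{2}$)
$\frac{1}{-93785 + y{\left(F \right)}} = \frac{1}{-93785 - \left(402 - 8 \cdot 17^{2}\right)} = \frac{1}{-93785 + \left(-402 + 8 \cdot 289\right)} = \frac{1}{-93785 + \left(-402 + 2312\right)} = \frac{1}{-93785 + 1910} = \frac{1}{-91875} = - \frac{1}{91875}$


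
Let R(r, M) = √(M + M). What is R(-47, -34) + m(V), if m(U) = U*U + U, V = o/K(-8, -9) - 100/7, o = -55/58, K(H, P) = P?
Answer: 2495462215/13351716 + 2*I*√17 ≈ 186.9 + 8.2462*I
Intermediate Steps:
R(r, M) = √2*√M (R(r, M) = √(2*M) = √2*√M)
o = -55/58 (o = -55*1/58 = -55/58 ≈ -0.94828)
V = -51815/3654 (V = -55/58/(-9) - 100/7 = -55/58*(-⅑) - 100*⅐ = 55/522 - 100/7 = -51815/3654 ≈ -14.180)
m(U) = U + U² (m(U) = U² + U = U + U²)
R(-47, -34) + m(V) = √2*√(-34) - 51815*(1 - 51815/3654)/3654 = √2*(I*√34) - 51815/3654*(-48161/3654) = 2*I*√17 + 2495462215/13351716 = 2495462215/13351716 + 2*I*√17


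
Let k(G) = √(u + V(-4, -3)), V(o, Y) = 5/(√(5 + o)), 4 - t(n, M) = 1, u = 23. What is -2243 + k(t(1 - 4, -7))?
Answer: -2243 + 2*√7 ≈ -2237.7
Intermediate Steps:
t(n, M) = 3 (t(n, M) = 4 - 1*1 = 4 - 1 = 3)
V(o, Y) = 5/√(5 + o)
k(G) = 2*√7 (k(G) = √(23 + 5/√(5 - 4)) = √(23 + 5/√1) = √(23 + 5*1) = √(23 + 5) = √28 = 2*√7)
-2243 + k(t(1 - 4, -7)) = -2243 + 2*√7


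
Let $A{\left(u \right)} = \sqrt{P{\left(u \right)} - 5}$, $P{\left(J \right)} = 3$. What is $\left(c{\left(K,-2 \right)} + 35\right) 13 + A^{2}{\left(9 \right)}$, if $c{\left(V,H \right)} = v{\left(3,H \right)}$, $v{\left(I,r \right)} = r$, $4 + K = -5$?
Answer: $427$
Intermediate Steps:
$K = -9$ ($K = -4 - 5 = -9$)
$c{\left(V,H \right)} = H$
$A{\left(u \right)} = i \sqrt{2}$ ($A{\left(u \right)} = \sqrt{3 - 5} = \sqrt{-2} = i \sqrt{2}$)
$\left(c{\left(K,-2 \right)} + 35\right) 13 + A^{2}{\left(9 \right)} = \left(-2 + 35\right) 13 + \left(i \sqrt{2}\right)^{2} = 33 \cdot 13 - 2 = 429 - 2 = 427$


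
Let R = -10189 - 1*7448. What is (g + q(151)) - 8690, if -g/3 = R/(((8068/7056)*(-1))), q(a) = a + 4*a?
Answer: -109339899/2017 ≈ -54209.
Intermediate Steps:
q(a) = 5*a
R = -17637 (R = -10189 - 7448 = -17637)
g = -93335004/2017 (g = -(-52911)/((8068/7056)*(-1)) = -(-52911)/((8068*(1/7056))*(-1)) = -(-52911)/((2017/1764)*(-1)) = -(-52911)/(-2017/1764) = -(-52911)*(-1764)/2017 = -3*31111668/2017 = -93335004/2017 ≈ -46274.)
(g + q(151)) - 8690 = (-93335004/2017 + 5*151) - 8690 = (-93335004/2017 + 755) - 8690 = -91812169/2017 - 8690 = -109339899/2017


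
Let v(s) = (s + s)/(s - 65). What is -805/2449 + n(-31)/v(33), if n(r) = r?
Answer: 1188139/80817 ≈ 14.702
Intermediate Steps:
v(s) = 2*s/(-65 + s) (v(s) = (2*s)/(-65 + s) = 2*s/(-65 + s))
-805/2449 + n(-31)/v(33) = -805/2449 - 31/(2*33/(-65 + 33)) = -805*1/2449 - 31/(2*33/(-32)) = -805/2449 - 31/(2*33*(-1/32)) = -805/2449 - 31/(-33/16) = -805/2449 - 31*(-16/33) = -805/2449 + 496/33 = 1188139/80817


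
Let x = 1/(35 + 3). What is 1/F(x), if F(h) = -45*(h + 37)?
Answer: -38/63315 ≈ -0.00060017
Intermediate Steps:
x = 1/38 ≈ 0.026316
F(h) = -1665 - 45*h (F(h) = -45*(37 + h) = -1665 - 45*h)
1/F(x) = 1/(-1665 - 45*1/38) = 1/(-1665 - 45/38) = 1/(-63315/38) = -38/63315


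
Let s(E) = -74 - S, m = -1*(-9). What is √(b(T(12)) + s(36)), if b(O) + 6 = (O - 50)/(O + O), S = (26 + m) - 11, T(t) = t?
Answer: I*√3801/6 ≈ 10.275*I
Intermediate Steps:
m = 9
S = 24 (S = (26 + 9) - 11 = 35 - 11 = 24)
s(E) = -98 (s(E) = -74 - 1*24 = -74 - 24 = -98)
b(O) = -6 + (-50 + O)/(2*O) (b(O) = -6 + (O - 50)/(O + O) = -6 + (-50 + O)/((2*O)) = -6 + (-50 + O)*(1/(2*O)) = -6 + (-50 + O)/(2*O))
√(b(T(12)) + s(36)) = √((-11/2 - 25/12) - 98) = √(-91/12 - 98) = √(-1267/12) = I*√3801/6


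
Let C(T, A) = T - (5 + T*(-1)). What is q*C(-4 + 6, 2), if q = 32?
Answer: -32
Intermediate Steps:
C(T, A) = -5 + 2*T (C(T, A) = T - (5 - T) = T + (-5 + T) = -5 + 2*T)
q*C(-4 + 6, 2) = 32*(-5 + 2*(-4 + 6)) = 32*(-5 + 2*2) = 32*(-5 + 4) = 32*(-1) = -32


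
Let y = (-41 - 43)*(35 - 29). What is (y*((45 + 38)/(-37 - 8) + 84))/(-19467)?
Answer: 29576/13905 ≈ 2.1270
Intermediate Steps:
y = -504 (y = -84*6 = -504)
(y*((45 + 38)/(-37 - 8) + 84))/(-19467) = -504*((45 + 38)/(-37 - 8) + 84)/(-19467) = -504*(83/(-45) + 84)*(-1/19467) = -504*(83*(-1/45) + 84)*(-1/19467) = -504*(-83/45 + 84)*(-1/19467) = -504*3697/45*(-1/19467) = -207032/5*(-1/19467) = 29576/13905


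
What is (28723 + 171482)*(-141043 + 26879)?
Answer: -22856203620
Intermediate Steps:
(28723 + 171482)*(-141043 + 26879) = 200205*(-114164) = -22856203620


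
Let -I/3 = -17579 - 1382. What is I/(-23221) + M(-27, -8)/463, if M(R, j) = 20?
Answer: -25872409/10751323 ≈ -2.4064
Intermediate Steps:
I = 56883 (I = -3*(-17579 - 1382) = -3*(-18961) = 56883)
I/(-23221) + M(-27, -8)/463 = 56883/(-23221) + 20/463 = 56883*(-1/23221) + 20*(1/463) = -56883/23221 + 20/463 = -25872409/10751323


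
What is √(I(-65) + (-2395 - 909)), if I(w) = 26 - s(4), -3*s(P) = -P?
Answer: I*√29514/3 ≈ 57.265*I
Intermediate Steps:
s(P) = P/3 (s(P) = -(-1)*P/3 = P/3)
I(w) = 74/3 (I(w) = 26 - 4/3 = 74/3)
√(I(-65) + (-2395 - 909)) = √(74/3 + (-2395 - 909)) = √(74/3 - 3304) = √(-9838/3) = I*√29514/3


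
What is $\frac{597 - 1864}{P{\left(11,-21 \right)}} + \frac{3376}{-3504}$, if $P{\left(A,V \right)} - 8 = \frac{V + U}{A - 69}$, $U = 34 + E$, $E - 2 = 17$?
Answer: $- \frac{2697431}{15768} \approx -171.07$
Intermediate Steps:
$E = 19$ ($E = 2 + 17 = 19$)
$U = 53$ ($U = 34 + 19 = 53$)
$P{\left(A,V \right)} = 8 + \frac{53 + V}{-69 + A}$ ($P{\left(A,V \right)} = 8 + \frac{V + 53}{A - 69} = 8 + \frac{53 + V}{-69 + A}$)
$\frac{597 - 1864}{P{\left(11,-21 \right)}} + \frac{3376}{-3504} = \frac{597 - 1864}{\frac{1}{-69 + 11} \left(-499 - 21 + 8 \cdot 11\right)} + \frac{3376}{-3504} = - \frac{1267}{\frac{1}{-58} \left(-499 - 21 + 88\right)} + 3376 \left(- \frac{1}{3504}\right) = - \frac{1267}{\left(- \frac{1}{58}\right) \left(-432\right)} - \frac{211}{219} = - \frac{1267}{\frac{216}{29}} - \frac{211}{219} = \left(-1267\right) \frac{29}{216} - \frac{211}{219} = - \frac{36743}{216} - \frac{211}{219} = - \frac{2697431}{15768}$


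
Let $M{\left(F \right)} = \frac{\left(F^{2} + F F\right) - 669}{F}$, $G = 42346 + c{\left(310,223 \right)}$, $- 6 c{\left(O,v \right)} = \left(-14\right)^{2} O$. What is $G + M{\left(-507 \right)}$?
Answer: $\frac{15821773}{507} \approx 31207.0$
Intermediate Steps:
$c{\left(O,v \right)} = - \frac{98 O}{3}$ ($c{\left(O,v \right)} = - \frac{\left(-14\right)^{2} O}{6} = - \frac{196 O}{6} = - \frac{98 O}{3}$)
$G = \frac{96658}{3}$ ($G = 42346 - \frac{30380}{3} = \frac{96658}{3} \approx 32219.0$)
$M{\left(F \right)} = \frac{-669 + 2 F^{2}}{F}$ ($M{\left(F \right)} = \frac{\left(F^{2} + F^{2}\right) - 669}{F} = \frac{2 F^{2} - 669}{F} = \frac{-669 + 2 F^{2}}{F}$)
$G + M{\left(-507 \right)} = \frac{96658}{3} + \left(- \frac{669}{-507} + 2 \left(-507\right)\right) = \frac{96658}{3} - \frac{171143}{169} = \frac{15821773}{507}$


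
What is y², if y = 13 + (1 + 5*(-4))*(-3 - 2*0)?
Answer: 4900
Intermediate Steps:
y = 70 (y = 13 + (1 - 20)*(-3 + 0) = 13 - 19*(-3) = 13 + 57 = 70)
y² = 70² = 4900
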